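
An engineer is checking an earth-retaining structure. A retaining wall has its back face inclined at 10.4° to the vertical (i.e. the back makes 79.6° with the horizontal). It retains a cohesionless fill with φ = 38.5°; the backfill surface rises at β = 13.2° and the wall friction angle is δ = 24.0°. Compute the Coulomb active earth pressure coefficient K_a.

0.346

K_a = sin²(α+φ) / [sin²α · sin(α−δ) · (1 + √{sin(φ+δ)sin(φ−β) / (sin(α−δ)sin(α+β))})²].
With α = 79.6°, φ = 38.5°, δ = 24.0°, β = 13.2°: K_a = 0.3461.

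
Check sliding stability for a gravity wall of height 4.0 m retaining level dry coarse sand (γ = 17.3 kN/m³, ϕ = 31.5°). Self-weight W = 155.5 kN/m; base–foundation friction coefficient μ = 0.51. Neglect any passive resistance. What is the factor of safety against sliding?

1.83

K_a = tan²(45° − 31.5°/2) = 0.3136.
P_a = ½K_aγH² = 0.5×0.3136×17.3×4.0² = 43.41 kN/m, acting at H/3 = 1.333 m above the base.
FS_sliding = μW / P_a = 0.51×155.5 / 43.41 = 1.827.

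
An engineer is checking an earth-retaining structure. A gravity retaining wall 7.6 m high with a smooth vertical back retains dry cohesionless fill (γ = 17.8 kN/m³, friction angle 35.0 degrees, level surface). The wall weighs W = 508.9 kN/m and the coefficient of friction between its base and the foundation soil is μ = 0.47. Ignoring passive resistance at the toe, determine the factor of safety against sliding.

1.72

K_a = tan²(45° − 35.0°/2) = 0.2710.
P_a = ½K_aγH² = 0.5×0.2710×17.8×7.6² = 139.3 kN/m, acting at H/3 = 2.533 m above the base.
FS_sliding = μW / P_a = 0.47×508.9 / 139.3 = 1.717.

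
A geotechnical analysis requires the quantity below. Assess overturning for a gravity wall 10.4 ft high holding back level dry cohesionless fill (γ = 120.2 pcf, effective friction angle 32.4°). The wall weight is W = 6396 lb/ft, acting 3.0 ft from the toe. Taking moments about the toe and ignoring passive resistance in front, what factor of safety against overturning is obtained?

K_a = tan²(45° − 32.4°/2) = 0.3022.
P_a = ½K_aγH² = 0.5×0.3022×120.2×10.4² = 1965 lb/ft, acting at H/3 = 3.467 ft above the base.
Overturning moment M_o = P_a × H/3 = 1965 × 3.467 = 6811.
Resisting moment M_r = W × 3.0 = 6396 × 3.0 = 19190.
FS_overturning = M_r/M_o = 19190/6811 = 2.817.

2.82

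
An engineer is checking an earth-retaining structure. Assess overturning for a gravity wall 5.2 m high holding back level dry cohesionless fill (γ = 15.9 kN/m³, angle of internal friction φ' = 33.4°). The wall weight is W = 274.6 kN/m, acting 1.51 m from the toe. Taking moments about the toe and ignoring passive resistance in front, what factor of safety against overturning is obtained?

3.84

K_a = tan²(45° − 33.4°/2) = 0.2899.
P_a = ½K_aγH² = 0.5×0.2899×15.9×5.2² = 62.32 kN/m, acting at H/3 = 1.733 m above the base.
Overturning moment M_o = P_a × H/3 = 62.32 × 1.733 = 108.0.
Resisting moment M_r = W × 1.51 = 274.6 × 1.51 = 414.6.
FS_overturning = M_r/M_o = 414.6/108.0 = 3.838.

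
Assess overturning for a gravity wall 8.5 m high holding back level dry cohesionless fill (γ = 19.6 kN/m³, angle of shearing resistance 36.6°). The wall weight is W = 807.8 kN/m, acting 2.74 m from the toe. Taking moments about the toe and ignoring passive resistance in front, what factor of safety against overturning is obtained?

4.36

K_a = tan²(45° − 36.6°/2) = 0.2530.
P_a = ½K_aγH² = 0.5×0.2530×19.6×8.5² = 179.1 kN/m, acting at H/3 = 2.833 m above the base.
Overturning moment M_o = P_a × H/3 = 179.1 × 2.833 = 507.5.
Resisting moment M_r = W × 2.74 = 807.8 × 2.74 = 2213.
FS_overturning = M_r/M_o = 2213/507.5 = 4.362.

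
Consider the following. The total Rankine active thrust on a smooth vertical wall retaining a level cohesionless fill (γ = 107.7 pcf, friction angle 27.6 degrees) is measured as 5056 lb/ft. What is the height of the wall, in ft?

K_a = 0.3668. P_a = ½ K_a γ H² ⇒ H = √(2P_a/(K_a γ)).
H = √(2×5056/(0.3668×107.7)) = 16.00 ft.

16.0 ft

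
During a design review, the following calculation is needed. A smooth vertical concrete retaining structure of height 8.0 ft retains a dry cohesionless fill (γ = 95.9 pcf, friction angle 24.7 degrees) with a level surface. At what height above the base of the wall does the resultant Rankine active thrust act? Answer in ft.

K_a = 0.4106.
The pressure distribution is triangular, so the resultant acts at H/3 above the base = 8.0/3 = 2.667 ft.

2.67 ft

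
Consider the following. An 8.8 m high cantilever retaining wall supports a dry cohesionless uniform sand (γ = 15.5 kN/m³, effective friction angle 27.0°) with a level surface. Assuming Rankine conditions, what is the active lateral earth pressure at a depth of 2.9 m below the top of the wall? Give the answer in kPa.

16.9 kPa

K_a = (1 − sin φ)/(1 + sin φ) = 0.3755.
σ_h = K_a γ z = 0.3755 × 15.5 × 2.9 = 16.88 kPa.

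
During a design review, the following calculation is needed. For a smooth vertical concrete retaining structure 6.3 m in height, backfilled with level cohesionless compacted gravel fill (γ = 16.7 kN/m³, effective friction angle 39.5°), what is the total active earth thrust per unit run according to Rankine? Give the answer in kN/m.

K_a = tan²(45° − φ/2) = 0.2224.
P_a = ½ K_a γ H² = 0.5 × 0.2224 × 16.7 × 6.3² = 73.72 kN/m.

73.7 kN/m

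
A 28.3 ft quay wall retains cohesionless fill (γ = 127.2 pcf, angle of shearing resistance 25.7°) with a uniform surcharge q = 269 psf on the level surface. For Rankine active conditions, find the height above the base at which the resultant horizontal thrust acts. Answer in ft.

10.0 ft

K_a = 0.3950.
Triangular part P₁ = ½K_aγH² = 20120 at H/3 = 9.433 ft; rectangular part P₂ = K_a q H = 3007 at H/2 = 14.15 ft.
ȳ = (P₁·9.433 + P₂·14.15)/(P₁+P₂) = 10.05 ft.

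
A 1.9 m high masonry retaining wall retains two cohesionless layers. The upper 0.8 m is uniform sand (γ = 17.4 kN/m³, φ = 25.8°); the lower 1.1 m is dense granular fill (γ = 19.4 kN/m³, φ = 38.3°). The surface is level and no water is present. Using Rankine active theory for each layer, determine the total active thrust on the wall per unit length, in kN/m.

8.54 kN/m

K_a1 = tan²(45°−25.8°/2) = 0.3935; K_a2 = tan²(45°−38.3°/2) = 0.2347.
Layer 1: σ at base = K_a1 γ₁ h₁ = 5.478 kPa; P₁ = ½×5.478×0.8 = 2.191.
Layer 2: σ_v at top = γ₁h₁ = 13.92; σ_h top = K_a2×13.92 = 3.268; σ_h base = K_a2×(13.92+19.4×1.1) = 8.277.
P₂ = ½(3.268+8.277)×1.1 = 6.349. Total P_a = 2.191+6.349 = 8.540 kN/m.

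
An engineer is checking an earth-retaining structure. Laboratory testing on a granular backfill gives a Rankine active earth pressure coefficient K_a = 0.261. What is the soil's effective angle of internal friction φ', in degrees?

K_a = tan²(45° − φ/2) ⇒ 45° − φ/2 = arctan(√0.261) = 27.06°.
φ = 2(45° − 27.06°) = 35.88°.

35.9°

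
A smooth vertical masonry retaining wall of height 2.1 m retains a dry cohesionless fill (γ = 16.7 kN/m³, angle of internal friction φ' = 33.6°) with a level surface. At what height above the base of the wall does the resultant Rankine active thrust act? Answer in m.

0.700 m

K_a = 0.2875.
The pressure distribution is triangular, so the resultant acts at H/3 above the base = 2.1/3 = 0.7000 m.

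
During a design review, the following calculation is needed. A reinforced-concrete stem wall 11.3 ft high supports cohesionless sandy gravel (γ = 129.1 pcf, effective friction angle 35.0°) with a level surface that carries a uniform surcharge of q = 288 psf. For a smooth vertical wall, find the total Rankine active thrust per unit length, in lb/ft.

3120 lb/ft

K_a = tan²(45° − φ/2) = 0.2710.
Soil triangle: ½ K_a γ H² = 0.5×0.2710×129.1×11.3² = 2234 lb/ft.
Surcharge rectangle: K_a q H = 0.2710×288×11.3 = 881.9 lb/ft.
Total = 2234 + 881.9 = 3116 lb/ft.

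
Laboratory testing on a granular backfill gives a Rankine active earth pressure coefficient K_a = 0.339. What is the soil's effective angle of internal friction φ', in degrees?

K_a = tan²(45° − φ/2) ⇒ 45° − φ/2 = arctan(√0.339) = 30.21°.
φ = 2(45° − 30.21°) = 29.58°.

29.6°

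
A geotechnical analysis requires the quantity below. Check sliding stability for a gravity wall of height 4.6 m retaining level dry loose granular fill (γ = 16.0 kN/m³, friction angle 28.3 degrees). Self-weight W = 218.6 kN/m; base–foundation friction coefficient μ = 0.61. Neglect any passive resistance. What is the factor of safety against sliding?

2.21

K_a = tan²(45° − 28.3°/2) = 0.3568.
P_a = ½K_aγH² = 0.5×0.3568×16.0×4.6² = 60.39 kN/m, acting at H/3 = 1.533 m above the base.
FS_sliding = μW / P_a = 0.61×218.6 / 60.39 = 2.208.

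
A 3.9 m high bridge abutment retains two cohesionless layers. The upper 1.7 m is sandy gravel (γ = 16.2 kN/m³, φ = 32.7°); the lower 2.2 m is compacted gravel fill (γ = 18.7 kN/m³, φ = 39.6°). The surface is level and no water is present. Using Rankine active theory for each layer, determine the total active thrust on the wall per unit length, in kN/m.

K_a1 = tan²(45°−32.7°/2) = 0.2985; K_a2 = tan²(45°−39.6°/2) = 0.2214.
Layer 1: σ at base = K_a1 γ₁ h₁ = 8.221 kPa; P₁ = ½×8.221×1.7 = 6.988.
Layer 2: σ_v at top = γ₁h₁ = 27.54; σ_h top = K_a2×27.54 = 6.098; σ_h base = K_a2×(27.54+18.7×2.2) = 15.21.
P₂ = ½(6.098+15.21)×2.2 = 23.44. Total P_a = 6.988+23.44 = 30.42 kN/m.

30.4 kN/m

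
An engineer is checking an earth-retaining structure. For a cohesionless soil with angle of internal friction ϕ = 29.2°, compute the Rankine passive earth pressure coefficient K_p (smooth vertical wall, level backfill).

2.91

K_p = (1 + sin φ)/(1 − sin φ) = tan²(45° + 29.2°/2) = 2.905.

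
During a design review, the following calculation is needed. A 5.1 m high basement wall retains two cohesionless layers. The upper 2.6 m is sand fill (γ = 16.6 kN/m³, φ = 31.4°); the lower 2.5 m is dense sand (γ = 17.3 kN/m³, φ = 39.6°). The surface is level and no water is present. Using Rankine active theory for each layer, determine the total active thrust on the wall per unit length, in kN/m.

53.5 kN/m

K_a1 = tan²(45°−31.4°/2) = 0.3149; K_a2 = tan²(45°−39.6°/2) = 0.2214.
Layer 1: σ at base = K_a1 γ₁ h₁ = 13.59 kPa; P₁ = ½×13.59×2.6 = 17.67.
Layer 2: σ_v at top = γ₁h₁ = 43.16; σ_h top = K_a2×43.16 = 9.557; σ_h base = K_a2×(43.16+17.3×2.5) = 19.13.
P₂ = ½(9.557+19.13)×2.5 = 35.86. Total P_a = 17.67+35.86 = 53.53 kN/m.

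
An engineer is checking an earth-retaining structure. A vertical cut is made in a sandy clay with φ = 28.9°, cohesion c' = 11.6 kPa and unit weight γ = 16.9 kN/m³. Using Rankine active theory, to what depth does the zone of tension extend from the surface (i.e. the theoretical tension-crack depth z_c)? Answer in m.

2.33 m

K_a = tan²(45° − 28.9°/2) = 0.3484; √K_a = 0.5902.
The active pressure is zero where K_a γ z = 2c√K_a, so z_c = 2c/(γ√K_a) = 2×11.6/(16.9×0.5902) = 2.326 m.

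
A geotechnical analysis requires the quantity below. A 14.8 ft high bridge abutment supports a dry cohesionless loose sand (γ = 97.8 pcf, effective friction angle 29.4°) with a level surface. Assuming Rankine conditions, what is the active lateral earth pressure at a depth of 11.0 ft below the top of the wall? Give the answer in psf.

K_a = (1 − sin φ)/(1 + sin φ) = 0.3415.
σ_h = K_a γ z = 0.3415 × 97.8 × 11.0 = 367.4 psf.

367 psf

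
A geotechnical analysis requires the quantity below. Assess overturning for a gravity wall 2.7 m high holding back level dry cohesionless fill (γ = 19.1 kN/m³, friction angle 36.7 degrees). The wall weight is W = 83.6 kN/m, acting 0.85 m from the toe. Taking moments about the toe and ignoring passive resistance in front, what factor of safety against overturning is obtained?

K_a = tan²(45° − 36.7°/2) = 0.2519.
P_a = ½K_aγH² = 0.5×0.2519×19.1×2.7² = 17.53 kN/m, acting at H/3 = 0.9000 m above the base.
Overturning moment M_o = P_a × H/3 = 17.53 × 0.9000 = 15.78.
Resisting moment M_r = W × 0.85 = 83.6 × 0.85 = 71.06.
FS_overturning = M_r/M_o = 71.06/15.78 = 4.503.

4.50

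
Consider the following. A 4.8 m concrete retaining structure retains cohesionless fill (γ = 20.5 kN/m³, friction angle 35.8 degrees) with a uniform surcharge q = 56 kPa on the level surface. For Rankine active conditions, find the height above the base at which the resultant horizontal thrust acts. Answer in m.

K_a = 0.2619.
Triangular part P₁ = ½K_aγH² = 61.84 at H/3 = 1.600 m; rectangular part P₂ = K_a q H = 70.39 at H/2 = 2.400 m.
ȳ = (P₁·1.600 + P₂·2.400)/(P₁+P₂) = 2.026 m.

2.03 m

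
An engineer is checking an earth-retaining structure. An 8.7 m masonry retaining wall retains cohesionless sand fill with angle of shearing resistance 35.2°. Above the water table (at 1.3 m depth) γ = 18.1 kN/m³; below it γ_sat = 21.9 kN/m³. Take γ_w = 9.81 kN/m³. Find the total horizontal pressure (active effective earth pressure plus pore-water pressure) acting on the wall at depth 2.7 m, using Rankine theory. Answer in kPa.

K_a = (1 − sin φ)/(1 + sin φ) = 0.2687.
γ' = 21.9 − 9.81 = 12.09 kN/m³.
Effective vertical stress at 2.7 m: σ'_v = 18.1×1.3 + 12.09×1.40 = 40.46 kPa.
σ'_h = K_a σ'_v = 0.2687 × 40.46 = 10.87 kPa; u = γ_w × 1.40 = 13.73 kPa.
Total σ_h = 10.87 + 13.73 = 24.60 kPa.

24.6 kPa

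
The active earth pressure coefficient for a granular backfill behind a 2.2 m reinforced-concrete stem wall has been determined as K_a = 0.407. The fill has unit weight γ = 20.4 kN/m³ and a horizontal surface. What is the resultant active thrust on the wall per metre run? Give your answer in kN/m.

P = ½ K_a γ H² = 0.5 × 0.407 × 20.4 × 2.2² = 20.09 kN/m.

20.1 kN/m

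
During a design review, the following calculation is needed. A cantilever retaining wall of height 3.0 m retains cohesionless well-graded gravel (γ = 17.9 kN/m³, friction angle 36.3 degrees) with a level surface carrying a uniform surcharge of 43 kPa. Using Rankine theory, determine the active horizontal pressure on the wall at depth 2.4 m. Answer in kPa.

22.0 kPa

K_a = (1 − sin φ)/(1 + sin φ) = 0.2563.
σ_v = γz + q = 17.9 × 2.4 + 43 = 85.96 kPa.
σ_h = K_a σ_v = 0.2563 × 85.96 = 22.03 kPa.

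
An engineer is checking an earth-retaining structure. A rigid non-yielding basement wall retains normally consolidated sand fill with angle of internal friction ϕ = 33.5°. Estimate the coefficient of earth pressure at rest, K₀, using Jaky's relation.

0.448

K₀ = 1 − sin φ' = 1 − sin 33.5° = 0.4481.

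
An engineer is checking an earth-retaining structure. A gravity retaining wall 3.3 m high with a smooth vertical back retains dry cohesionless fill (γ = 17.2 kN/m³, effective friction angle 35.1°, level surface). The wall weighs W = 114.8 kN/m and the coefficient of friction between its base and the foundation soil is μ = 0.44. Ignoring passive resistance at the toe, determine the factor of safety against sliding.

K_a = tan²(45° − 35.1°/2) = 0.2698.
P_a = ½K_aγH² = 0.5×0.2698×17.2×3.3² = 25.27 kN/m, acting at H/3 = 1.100 m above the base.
FS_sliding = μW / P_a = 0.44×114.8 / 25.27 = 1.999.

2.00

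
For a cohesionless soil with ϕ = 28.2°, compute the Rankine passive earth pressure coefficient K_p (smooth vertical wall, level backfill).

K_p = (1 + sin φ)/(1 − sin φ) = tan²(45° + 28.2°/2) = 2.792.

2.79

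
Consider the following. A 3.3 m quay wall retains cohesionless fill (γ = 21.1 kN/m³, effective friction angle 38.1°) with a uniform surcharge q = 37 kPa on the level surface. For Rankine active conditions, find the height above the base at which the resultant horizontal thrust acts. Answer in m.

1.38 m

K_a = 0.2368.
Triangular part P₁ = ½K_aγH² = 27.21 at H/3 = 1.100 m; rectangular part P₂ = K_a q H = 28.92 at H/2 = 1.650 m.
ȳ = (P₁·1.100 + P₂·1.650)/(P₁+P₂) = 1.383 m.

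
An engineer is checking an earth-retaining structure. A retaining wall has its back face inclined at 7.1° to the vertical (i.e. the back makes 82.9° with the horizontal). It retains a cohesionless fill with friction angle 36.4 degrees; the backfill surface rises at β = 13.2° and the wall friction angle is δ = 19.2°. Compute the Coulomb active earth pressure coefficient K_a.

K_a = sin²(α+φ) / [sin²α · sin(α−δ) · (1 + √{sin(φ+δ)sin(φ−β) / (sin(α−δ)sin(α+β))})²].
With α = 82.9°, φ = 36.4°, δ = 19.2°, β = 13.2°: K_a = 0.3349.

0.335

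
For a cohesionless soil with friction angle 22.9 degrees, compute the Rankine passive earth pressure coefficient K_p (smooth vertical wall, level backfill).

2.27

K_p = (1 + sin φ)/(1 − sin φ) = tan²(45° + 22.9°/2) = 2.274.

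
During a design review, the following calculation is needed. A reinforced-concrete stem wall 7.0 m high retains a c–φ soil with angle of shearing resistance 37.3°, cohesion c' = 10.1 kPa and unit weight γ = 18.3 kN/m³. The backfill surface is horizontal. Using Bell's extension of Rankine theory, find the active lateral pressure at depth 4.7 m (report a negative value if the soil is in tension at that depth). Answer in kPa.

11.1 kPa

K_a = (1 − sin φ)/(1 + sin φ) = 0.2453.
σ_a = K_a γ z − 2c√K_a = 0.2453×18.3×4.7 − 2×10.1×0.4953 = 11.10 kPa.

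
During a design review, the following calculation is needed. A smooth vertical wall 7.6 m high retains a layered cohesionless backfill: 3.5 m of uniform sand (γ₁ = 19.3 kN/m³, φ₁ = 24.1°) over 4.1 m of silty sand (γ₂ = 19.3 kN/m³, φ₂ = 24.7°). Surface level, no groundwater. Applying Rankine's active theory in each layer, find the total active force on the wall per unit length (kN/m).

K_a1 = tan²(45°−24.1°/2) = 0.4201; K_a2 = tan²(45°−24.7°/2) = 0.4106.
Layer 1: σ at base = K_a1 γ₁ h₁ = 28.38 kPa; P₁ = ½×28.38×3.5 = 49.66.
Layer 2: σ_v at top = γ₁h₁ = 67.55; σ_h top = K_a2×67.55 = 27.73; σ_h base = K_a2×(67.55+19.3×4.1) = 60.22.
P₂ = ½(27.73+60.22)×4.1 = 180.3. Total P_a = 49.66+180.3 = 230.0 kN/m.

230 kN/m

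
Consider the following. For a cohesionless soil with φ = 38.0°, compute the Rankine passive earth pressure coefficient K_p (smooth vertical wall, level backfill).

K_p = (1 + sin φ)/(1 − sin φ) = tan²(45° + 38.0°/2) = 4.204.

4.20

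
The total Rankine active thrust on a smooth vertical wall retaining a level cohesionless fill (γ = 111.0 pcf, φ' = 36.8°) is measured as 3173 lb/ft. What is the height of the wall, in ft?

K_a = 0.2508. P_a = ½ K_a γ H² ⇒ H = √(2P_a/(K_a γ)).
H = √(2×3173/(0.2508×111.0)) = 15.10 ft.

15.1 ft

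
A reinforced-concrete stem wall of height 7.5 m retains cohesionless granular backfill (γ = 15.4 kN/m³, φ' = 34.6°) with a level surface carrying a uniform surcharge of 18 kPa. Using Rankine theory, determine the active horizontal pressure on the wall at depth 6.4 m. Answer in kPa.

32.1 kPa

K_a = (1 − sin φ)/(1 + sin φ) = 0.2756.
σ_v = γz + q = 15.4 × 6.4 + 18 = 116.6 kPa.
σ_h = K_a σ_v = 0.2756 × 116.6 = 32.13 kPa.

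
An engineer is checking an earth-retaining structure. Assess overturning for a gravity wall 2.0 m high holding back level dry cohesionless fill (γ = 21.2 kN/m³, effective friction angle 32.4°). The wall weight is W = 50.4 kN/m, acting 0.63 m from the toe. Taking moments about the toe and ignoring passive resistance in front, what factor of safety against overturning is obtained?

3.72

K_a = tan²(45° − 32.4°/2) = 0.3022.
P_a = ½K_aγH² = 0.5×0.3022×21.2×2.0² = 12.81 kN/m, acting at H/3 = 0.6667 m above the base.
Overturning moment M_o = P_a × H/3 = 12.81 × 0.6667 = 8.543.
Resisting moment M_r = W × 0.63 = 50.4 × 0.63 = 31.75.
FS_overturning = M_r/M_o = 31.75/8.543 = 3.717.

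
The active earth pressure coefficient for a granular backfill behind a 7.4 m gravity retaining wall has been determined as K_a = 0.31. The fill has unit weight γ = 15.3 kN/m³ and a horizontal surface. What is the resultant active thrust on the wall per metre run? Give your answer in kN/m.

130 kN/m

P = ½ K_a γ H² = 0.5 × 0.31 × 15.3 × 7.4² = 129.9 kN/m.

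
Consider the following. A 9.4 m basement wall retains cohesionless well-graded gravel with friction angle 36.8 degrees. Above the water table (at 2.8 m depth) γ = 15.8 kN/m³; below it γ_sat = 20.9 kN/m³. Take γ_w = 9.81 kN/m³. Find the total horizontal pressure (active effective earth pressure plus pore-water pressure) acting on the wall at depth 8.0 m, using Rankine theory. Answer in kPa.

K_a = (1 − sin φ)/(1 + sin φ) = 0.2508.
γ' = 20.9 − 9.81 = 11.09 kN/m³.
Effective vertical stress at 8.0 m: σ'_v = 15.8×2.8 + 11.09×5.20 = 101.9 kPa.
σ'_h = K_a σ'_v = 0.2508 × 101.9 = 25.55 kPa; u = γ_w × 5.20 = 51.01 kPa.
Total σ_h = 25.55 + 51.01 = 76.57 kPa.

76.6 kPa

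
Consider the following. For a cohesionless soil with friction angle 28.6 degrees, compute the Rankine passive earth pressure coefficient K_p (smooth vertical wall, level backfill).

2.84

K_p = (1 + sin φ)/(1 − sin φ) = tan²(45° + 28.6°/2) = 2.837.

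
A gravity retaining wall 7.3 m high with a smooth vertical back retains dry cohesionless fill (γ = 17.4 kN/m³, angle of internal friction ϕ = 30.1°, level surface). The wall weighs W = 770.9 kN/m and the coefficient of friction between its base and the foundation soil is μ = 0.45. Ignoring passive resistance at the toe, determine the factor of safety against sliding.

K_a = tan²(45° − 30.1°/2) = 0.3320.
P_a = ½K_aγH² = 0.5×0.3320×17.4×7.3² = 153.9 kN/m, acting at H/3 = 2.433 m above the base.
FS_sliding = μW / P_a = 0.45×770.9 / 153.9 = 2.254.

2.25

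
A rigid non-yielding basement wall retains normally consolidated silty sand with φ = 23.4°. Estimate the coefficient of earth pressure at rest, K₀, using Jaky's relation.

K₀ = 1 − sin φ' = 1 − sin 23.4° = 0.6029.

0.603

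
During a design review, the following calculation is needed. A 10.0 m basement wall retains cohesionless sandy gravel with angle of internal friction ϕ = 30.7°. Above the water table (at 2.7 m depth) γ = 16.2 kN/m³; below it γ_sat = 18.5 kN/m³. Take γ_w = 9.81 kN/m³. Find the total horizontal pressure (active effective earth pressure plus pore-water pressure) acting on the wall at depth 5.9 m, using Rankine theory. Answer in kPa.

54.6 kPa

K_a = (1 − sin φ)/(1 + sin φ) = 0.3240.
γ' = 18.5 − 9.81 = 8.690 kN/m³.
Effective vertical stress at 5.9 m: σ'_v = 16.2×2.7 + 8.690×3.20 = 71.55 kPa.
σ'_h = K_a σ'_v = 0.3240 × 71.55 = 23.18 kPa; u = γ_w × 3.20 = 31.39 kPa.
Total σ_h = 23.18 + 31.39 = 54.58 kPa.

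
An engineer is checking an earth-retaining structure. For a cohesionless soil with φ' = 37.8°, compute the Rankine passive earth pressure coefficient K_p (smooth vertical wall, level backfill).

K_p = (1 + sin φ)/(1 − sin φ) = tan²(45° + 37.8°/2) = 4.167.

4.17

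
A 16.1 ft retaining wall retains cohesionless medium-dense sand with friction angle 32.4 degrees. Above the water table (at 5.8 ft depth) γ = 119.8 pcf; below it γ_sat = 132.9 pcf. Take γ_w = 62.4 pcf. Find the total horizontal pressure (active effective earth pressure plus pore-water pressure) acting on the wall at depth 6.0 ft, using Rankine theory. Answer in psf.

227 psf

K_a = (1 − sin φ)/(1 + sin φ) = 0.3022.
γ' = 132.9 − 62.4 = 70.50 pcf.
Effective vertical stress at 6.0 ft: σ'_v = 119.8×5.8 + 70.50×0.200 = 708.9 psf.
σ'_h = K_a σ'_v = 0.3022 × 708.9 = 214.3 psf; u = γ_w × 0.200 = 12.48 psf.
Total σ_h = 214.3 + 12.48 = 226.7 psf.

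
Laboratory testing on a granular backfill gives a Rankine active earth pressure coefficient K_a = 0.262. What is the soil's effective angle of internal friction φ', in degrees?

35.8°

K_a = tan²(45° − φ/2) ⇒ 45° − φ/2 = arctan(√0.262) = 27.11°.
φ = 2(45° − 27.11°) = 35.79°.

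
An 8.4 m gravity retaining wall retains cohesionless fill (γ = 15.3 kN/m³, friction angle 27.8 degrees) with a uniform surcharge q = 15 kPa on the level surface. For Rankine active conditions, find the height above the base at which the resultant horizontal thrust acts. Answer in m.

K_a = 0.3639.
Triangular part P₁ = ½K_aγH² = 196.4 at H/3 = 2.800 m; rectangular part P₂ = K_a q H = 45.85 at H/2 = 4.200 m.
ȳ = (P₁·2.800 + P₂·4.200)/(P₁+P₂) = 3.065 m.

3.06 m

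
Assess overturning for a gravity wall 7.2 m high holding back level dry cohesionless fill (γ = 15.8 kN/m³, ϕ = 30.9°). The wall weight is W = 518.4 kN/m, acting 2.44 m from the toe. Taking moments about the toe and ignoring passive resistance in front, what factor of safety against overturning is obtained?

4.00

K_a = tan²(45° − 30.9°/2) = 0.3214.
P_a = ½K_aγH² = 0.5×0.3214×15.8×7.2² = 131.6 kN/m, acting at H/3 = 2.400 m above the base.
Overturning moment M_o = P_a × H/3 = 131.6 × 2.400 = 315.9.
Resisting moment M_r = W × 2.44 = 518.4 × 2.44 = 1265.
FS_overturning = M_r/M_o = 1265/315.9 = 4.004.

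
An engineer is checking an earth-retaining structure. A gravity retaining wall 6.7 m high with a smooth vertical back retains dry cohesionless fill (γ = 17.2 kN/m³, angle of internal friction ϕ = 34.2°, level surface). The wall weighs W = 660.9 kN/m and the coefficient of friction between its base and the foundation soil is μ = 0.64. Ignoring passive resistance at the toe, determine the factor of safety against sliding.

3.91

K_a = tan²(45° − 34.2°/2) = 0.2803.
P_a = ½K_aγH² = 0.5×0.2803×17.2×6.7² = 108.2 kN/m, acting at H/3 = 2.233 m above the base.
FS_sliding = μW / P_a = 0.64×660.9 / 108.2 = 3.908.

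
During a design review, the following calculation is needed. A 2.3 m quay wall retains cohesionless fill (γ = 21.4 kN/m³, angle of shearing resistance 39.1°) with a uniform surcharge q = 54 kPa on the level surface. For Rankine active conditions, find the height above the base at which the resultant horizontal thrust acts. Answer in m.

K_a = 0.2265.
Triangular part P₁ = ½K_aγH² = 12.82 at H/3 = 0.7667 m; rectangular part P₂ = K_a q H = 28.13 at H/2 = 1.150 m.
ȳ = (P₁·0.7667 + P₂·1.150)/(P₁+P₂) = 1.030 m.

1.03 m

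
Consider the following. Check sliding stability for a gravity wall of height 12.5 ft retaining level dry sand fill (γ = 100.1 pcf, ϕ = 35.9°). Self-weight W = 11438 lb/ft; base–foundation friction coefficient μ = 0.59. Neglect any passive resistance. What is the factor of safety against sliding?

3.31

K_a = tan²(45° − 35.9°/2) = 0.2607.
P_a = ½K_aγH² = 0.5×0.2607×100.1×12.5² = 2039 lb/ft, acting at H/3 = 4.167 ft above the base.
FS_sliding = μW / P_a = 0.59×11438 / 2039 = 3.310.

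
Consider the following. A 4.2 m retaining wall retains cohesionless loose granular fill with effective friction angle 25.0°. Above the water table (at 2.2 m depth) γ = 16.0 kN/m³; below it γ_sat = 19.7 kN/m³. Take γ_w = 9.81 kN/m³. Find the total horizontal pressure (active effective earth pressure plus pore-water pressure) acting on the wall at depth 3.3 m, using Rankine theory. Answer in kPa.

K_a = (1 − sin φ)/(1 + sin φ) = 0.4059.
γ' = 19.7 − 9.81 = 9.890 kN/m³.
Effective vertical stress at 3.3 m: σ'_v = 16.0×2.2 + 9.890×1.10 = 46.08 kPa.
σ'_h = K_a σ'_v = 0.4059 × 46.08 = 18.70 kPa; u = γ_w × 1.10 = 10.79 kPa.
Total σ_h = 18.70 + 10.79 = 29.49 kPa.

29.5 kPa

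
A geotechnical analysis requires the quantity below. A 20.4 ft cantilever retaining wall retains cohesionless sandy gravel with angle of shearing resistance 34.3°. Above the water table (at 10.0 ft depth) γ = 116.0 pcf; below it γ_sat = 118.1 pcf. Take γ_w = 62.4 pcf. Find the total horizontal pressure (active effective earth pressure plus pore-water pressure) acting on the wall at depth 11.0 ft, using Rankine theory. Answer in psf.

402 psf

K_a = (1 − sin φ)/(1 + sin φ) = 0.2792.
γ' = 118.1 − 62.4 = 55.70 pcf.
Effective vertical stress at 11.0 ft: σ'_v = 116.0×10.0 + 55.70×1.00 = 1216 psf.
σ'_h = K_a σ'_v = 0.2792 × 1216 = 339.4 psf; u = γ_w × 1.00 = 62.40 psf.
Total σ_h = 339.4 + 62.40 = 401.8 psf.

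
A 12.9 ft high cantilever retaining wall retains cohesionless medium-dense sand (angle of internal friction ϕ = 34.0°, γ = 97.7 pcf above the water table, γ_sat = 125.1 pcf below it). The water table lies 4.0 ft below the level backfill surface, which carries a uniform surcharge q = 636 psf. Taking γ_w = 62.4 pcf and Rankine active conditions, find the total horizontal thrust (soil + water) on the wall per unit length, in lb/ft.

6700 lb/ft

K_a = tan²(45° − φ/2) = 0.2827.
γ' = 125.1 − 62.4 = 62.70 pcf. h₂ = H − d_w = 8.9 ft.
σ'_h: at surface K_a·q = 179.8; at WT K_a(q+γd_w) = 290.3; at base K_a(q+γd_w+γ'h₂) = 448.1 psf.
P₁ = ½(179.8+290.3)×4.0 = 940.2; P₂ = ½(290.3+448.1)×8.9 = 3286; P_w = ½γ_w h₂² = 2471.
Total = 940.2+3286+2471 = 6697 lb/ft.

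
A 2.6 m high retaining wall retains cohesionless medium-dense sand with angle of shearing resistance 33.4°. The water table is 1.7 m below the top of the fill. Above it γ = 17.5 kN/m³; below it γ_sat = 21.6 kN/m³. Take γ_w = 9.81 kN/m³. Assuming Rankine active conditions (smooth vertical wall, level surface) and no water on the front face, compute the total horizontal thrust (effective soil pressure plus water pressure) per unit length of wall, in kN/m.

K_a = tan²(45° − φ/2) = 0.2899.
γ' = 21.6 − 9.81 = 11.79 kN/m³. Depth below WT = 0.9 m.
σ'_h at WT = K_a γ d_w = 8.625 kPa; at base = 8.625 + K_a γ' × 0.9 = 11.70 kPa.
P₁ (0–1.7 m) = ½×8.625×1.7 = 7.331. P₂ (1.7–2.6 m) = ½(8.625+11.70)×0.9 = 9.147.
P_w = ½ γ_w h₂² = 0.5×9.81×0.9² = 3.973. Total = 7.331+9.147+3.973 = 20.45 kN/m.

20.5 kN/m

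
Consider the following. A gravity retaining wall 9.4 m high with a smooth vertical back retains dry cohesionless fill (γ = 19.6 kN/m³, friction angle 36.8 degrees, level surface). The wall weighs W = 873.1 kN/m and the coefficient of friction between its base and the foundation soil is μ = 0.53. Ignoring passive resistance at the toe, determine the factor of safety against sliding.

2.13

K_a = tan²(45° − 36.8°/2) = 0.2508.
P_a = ½K_aγH² = 0.5×0.2508×19.6×9.4² = 217.1 kN/m, acting at H/3 = 3.133 m above the base.
FS_sliding = μW / P_a = 0.53×873.1 / 217.1 = 2.131.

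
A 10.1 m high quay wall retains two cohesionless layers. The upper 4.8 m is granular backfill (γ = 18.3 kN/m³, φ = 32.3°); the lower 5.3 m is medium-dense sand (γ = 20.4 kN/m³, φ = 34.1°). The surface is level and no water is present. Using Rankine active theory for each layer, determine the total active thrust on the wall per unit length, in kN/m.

K_a1 = tan²(45°−32.3°/2) = 0.3035; K_a2 = tan²(45°−34.1°/2) = 0.2815.
Layer 1: σ at base = K_a1 γ₁ h₁ = 26.66 kPa; P₁ = ½×26.66×4.8 = 63.98.
Layer 2: σ_v at top = γ₁h₁ = 87.84; σ_h top = K_a2×87.84 = 24.73; σ_h base = K_a2×(87.84+20.4×5.3) = 55.17.
P₂ = ½(24.73+55.17)×5.3 = 211.7. Total P_a = 63.98+211.7 = 275.7 kN/m.

276 kN/m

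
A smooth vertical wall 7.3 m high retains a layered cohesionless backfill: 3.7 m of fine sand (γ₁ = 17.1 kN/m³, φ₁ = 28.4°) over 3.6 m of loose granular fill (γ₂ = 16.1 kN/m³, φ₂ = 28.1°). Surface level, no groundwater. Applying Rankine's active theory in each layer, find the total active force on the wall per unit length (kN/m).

161 kN/m

K_a1 = tan²(45°−28.4°/2) = 0.3554; K_a2 = tan²(45°−28.1°/2) = 0.3596.
Layer 1: σ at base = K_a1 γ₁ h₁ = 22.48 kPa; P₁ = ½×22.48×3.7 = 41.59.
Layer 2: σ_v at top = γ₁h₁ = 63.27; σ_h top = K_a2×63.27 = 22.75; σ_h base = K_a2×(63.27+16.1×3.6) = 43.60.
P₂ = ½(22.75+43.60)×3.6 = 119.4. Total P_a = 41.59+119.4 = 161.0 kN/m.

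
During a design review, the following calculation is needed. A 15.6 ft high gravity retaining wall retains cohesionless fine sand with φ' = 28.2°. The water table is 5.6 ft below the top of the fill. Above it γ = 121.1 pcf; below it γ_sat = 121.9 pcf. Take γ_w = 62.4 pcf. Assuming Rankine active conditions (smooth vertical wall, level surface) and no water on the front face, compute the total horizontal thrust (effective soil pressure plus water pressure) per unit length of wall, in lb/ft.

K_a = tan²(45° − φ/2) = 0.3582.
γ' = 121.9 − 62.4 = 59.50 pcf. Depth below WT = 10.0 ft.
σ'_h at WT = K_a γ d_w = 242.9 psf; at base = 242.9 + K_a γ' × 10.0 = 456.0 psf.
P₁ (0–5.6 ft) = ½×242.9×5.6 = 680.1. P₂ (5.6–15.6 ft) = ½(242.9+456.0)×10.0 = 3495.
P_w = ½ γ_w h₂² = 0.5×62.4×10.0² = 3120. Total = 680.1+3495+3120 = 7295 lb/ft.

7290 lb/ft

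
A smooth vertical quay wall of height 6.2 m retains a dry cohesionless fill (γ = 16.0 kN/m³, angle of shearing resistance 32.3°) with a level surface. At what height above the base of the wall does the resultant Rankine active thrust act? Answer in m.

2.07 m

K_a = 0.3035.
The pressure distribution is triangular, so the resultant acts at H/3 above the base = 6.2/3 = 2.067 m.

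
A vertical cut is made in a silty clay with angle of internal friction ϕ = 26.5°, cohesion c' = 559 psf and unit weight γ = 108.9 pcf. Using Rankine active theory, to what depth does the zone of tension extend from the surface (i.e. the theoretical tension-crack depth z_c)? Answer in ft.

K_a = tan²(45° − 26.5°/2) = 0.3829; √K_a = 0.6188.
The active pressure is zero where K_a γ z = 2c√K_a, so z_c = 2c/(γ√K_a) = 2×559/(108.9×0.6188) = 16.59 ft.

16.6 ft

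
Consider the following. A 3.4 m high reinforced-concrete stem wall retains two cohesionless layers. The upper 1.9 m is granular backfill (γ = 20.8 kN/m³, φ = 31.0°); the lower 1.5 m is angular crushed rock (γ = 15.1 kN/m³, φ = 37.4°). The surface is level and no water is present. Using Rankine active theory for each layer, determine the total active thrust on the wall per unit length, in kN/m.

30.6 kN/m

K_a1 = tan²(45°−31.0°/2) = 0.3201; K_a2 = tan²(45°−37.4°/2) = 0.2443.
Layer 1: σ at base = K_a1 γ₁ h₁ = 12.65 kPa; P₁ = ½×12.65×1.9 = 12.02.
Layer 2: σ_v at top = γ₁h₁ = 39.52; σ_h top = K_a2×39.52 = 9.653; σ_h base = K_a2×(39.52+15.1×1.5) = 15.19.
P₂ = ½(9.653+15.19)×1.5 = 18.63. Total P_a = 12.02+18.63 = 30.65 kN/m.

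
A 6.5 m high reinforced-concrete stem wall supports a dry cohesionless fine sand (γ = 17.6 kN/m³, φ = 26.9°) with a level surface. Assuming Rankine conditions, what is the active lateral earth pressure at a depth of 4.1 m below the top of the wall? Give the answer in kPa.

K_a = (1 − sin φ)/(1 + sin φ) = 0.3770.
σ_h = K_a γ z = 0.3770 × 17.6 × 4.1 = 27.20 kPa.

27.2 kPa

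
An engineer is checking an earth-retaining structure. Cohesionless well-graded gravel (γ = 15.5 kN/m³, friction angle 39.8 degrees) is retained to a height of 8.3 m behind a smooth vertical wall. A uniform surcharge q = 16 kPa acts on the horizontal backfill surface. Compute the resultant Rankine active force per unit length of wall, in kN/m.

146 kN/m

K_a = tan²(45° − φ/2) = 0.2194.
Soil triangle: ½ K_a γ H² = 0.5×0.2194×15.5×8.3² = 117.2 kN/m.
Surcharge rectangle: K_a q H = 0.2194×16×8.3 = 29.14 kN/m.
Total = 117.2 + 29.14 = 146.3 kN/m.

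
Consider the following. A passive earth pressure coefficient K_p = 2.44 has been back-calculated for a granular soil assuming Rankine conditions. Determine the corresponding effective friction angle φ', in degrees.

24.7°

K_p = (1+sin φ)/(1−sin φ) ⇒ sin φ = (K_p − 1)/(K_p + 1) = 0.4186.
φ = arcsin(0.4186) = 24.75°.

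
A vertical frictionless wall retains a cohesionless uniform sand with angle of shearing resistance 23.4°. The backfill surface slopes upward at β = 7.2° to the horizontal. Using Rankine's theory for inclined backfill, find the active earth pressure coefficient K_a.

0.446

K_a = cos β · (cos β − √(cos²β − cos²φ)) / (cos β + √(cos²β − cos²φ)).
cos β = 0.9921, cos φ = 0.9178, √(cos²β − cos²φ) = 0.3769.
K_a = 0.9921 × (0.9921 − 0.3769)/(0.9921 + 0.3769) = 0.4459.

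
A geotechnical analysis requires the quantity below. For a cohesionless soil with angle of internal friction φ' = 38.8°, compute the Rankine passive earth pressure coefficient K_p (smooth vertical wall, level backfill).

K_p = (1 + sin φ)/(1 − sin φ) = tan²(45° + 38.8°/2) = 4.356.

4.36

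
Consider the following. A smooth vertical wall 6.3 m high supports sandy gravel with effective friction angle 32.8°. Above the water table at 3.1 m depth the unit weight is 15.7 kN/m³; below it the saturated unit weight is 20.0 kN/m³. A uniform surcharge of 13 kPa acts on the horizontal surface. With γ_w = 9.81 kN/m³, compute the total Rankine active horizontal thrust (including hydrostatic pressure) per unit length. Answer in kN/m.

159 kN/m

K_a = tan²(45° − φ/2) = 0.2973.
γ' = 20.0 − 9.81 = 10.19 kN/m³. h₂ = H − d_w = 3.2 m.
σ'_h: at surface K_a·q = 3.864; at WT K_a(q+γd_w) = 18.33; at base K_a(q+γd_w+γ'h₂) = 28.03 kPa.
P₁ = ½(3.864+18.33)×3.1 = 34.40; P₂ = ½(18.33+28.03)×3.2 = 74.17; P_w = ½γ_w h₂² = 50.23.
Total = 34.40+74.17+50.23 = 158.8 kN/m.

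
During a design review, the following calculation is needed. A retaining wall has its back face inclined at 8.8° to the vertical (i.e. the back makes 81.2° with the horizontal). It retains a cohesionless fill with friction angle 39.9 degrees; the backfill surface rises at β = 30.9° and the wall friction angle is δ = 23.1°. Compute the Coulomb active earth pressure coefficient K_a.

K_a = sin²(α+φ) / [sin²α · sin(α−δ) · (1 + √{sin(φ+δ)sin(φ−β) / (sin(α−δ)sin(α+β))})²].
With α = 81.2°, φ = 39.9°, δ = 23.1°, β = 30.9°: K_a = 0.4380.

0.438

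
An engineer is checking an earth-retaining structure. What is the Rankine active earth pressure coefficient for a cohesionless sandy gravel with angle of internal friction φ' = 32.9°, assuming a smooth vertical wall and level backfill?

0.296

K_a = tan²(45° − φ/2) = tan²(28.55°) = 0.2960.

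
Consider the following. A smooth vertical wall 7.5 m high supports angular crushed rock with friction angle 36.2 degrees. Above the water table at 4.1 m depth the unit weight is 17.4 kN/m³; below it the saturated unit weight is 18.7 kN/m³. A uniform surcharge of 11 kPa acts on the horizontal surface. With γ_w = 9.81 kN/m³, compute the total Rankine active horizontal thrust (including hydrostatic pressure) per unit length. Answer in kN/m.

191 kN/m

K_a = tan²(45° − φ/2) = 0.2574.
γ' = 18.7 − 9.81 = 8.890 kN/m³. h₂ = H − d_w = 3.4 m.
σ'_h: at surface K_a·q = 2.831; at WT K_a(q+γd_w) = 21.19; at base K_a(q+γd_w+γ'h₂) = 28.97 kPa.
P₁ = ½(2.831+21.19)×4.1 = 49.25; P₂ = ½(21.19+28.97)×3.4 = 85.28; P_w = ½γ_w h₂² = 56.70.
Total = 49.25+85.28+56.70 = 191.2 kN/m.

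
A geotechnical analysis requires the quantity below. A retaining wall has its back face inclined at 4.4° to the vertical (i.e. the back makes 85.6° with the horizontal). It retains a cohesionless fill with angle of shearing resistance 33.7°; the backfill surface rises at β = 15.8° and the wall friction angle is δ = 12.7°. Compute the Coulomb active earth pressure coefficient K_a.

K_a = sin²(α+φ) / [sin²α · sin(α−δ) · (1 + √{sin(φ+δ)sin(φ−β) / (sin(α−δ)sin(α+β))})²].
With α = 85.6°, φ = 33.7°, δ = 12.7°, β = 15.8°: K_a = 0.3618.

0.362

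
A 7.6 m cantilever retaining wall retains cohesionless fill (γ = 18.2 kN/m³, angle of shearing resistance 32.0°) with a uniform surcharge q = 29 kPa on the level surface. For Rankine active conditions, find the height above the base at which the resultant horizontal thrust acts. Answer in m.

K_a = 0.3073.
Triangular part P₁ = ½K_aγH² = 161.5 at H/3 = 2.533 m; rectangular part P₂ = K_a q H = 67.72 at H/2 = 3.800 m.
ȳ = (P₁·2.533 + P₂·3.800)/(P₁+P₂) = 2.908 m.

2.91 m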